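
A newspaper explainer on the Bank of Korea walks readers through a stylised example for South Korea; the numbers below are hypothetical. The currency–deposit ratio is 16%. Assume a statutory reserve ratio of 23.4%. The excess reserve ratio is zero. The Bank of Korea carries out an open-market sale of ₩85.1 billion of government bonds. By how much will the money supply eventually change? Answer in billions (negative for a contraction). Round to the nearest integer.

The money multiplier is m = (1 + c) / (rr + c) = (1 + 0.16) / (0.234 + 0.16) ≈ 2.9442.
The sale removes 85.1 billion of base, so ΔM = m × ΔMB = 2.9442 × (−85.1) ≈ -250.5514 billion.

-251 billion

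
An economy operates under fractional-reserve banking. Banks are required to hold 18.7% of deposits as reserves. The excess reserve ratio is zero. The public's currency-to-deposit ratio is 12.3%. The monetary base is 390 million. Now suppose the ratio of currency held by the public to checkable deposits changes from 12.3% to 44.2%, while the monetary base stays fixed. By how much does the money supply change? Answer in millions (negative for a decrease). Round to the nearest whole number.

Initially m₁ = (1 + 0.123) / (0.187 + 0.123) ≈ 3.6226, so M₁ = 3.6226 × 390 = 1412.814 million.
After the change m₂ = (1 + 0.442) / (0.187 + 0.442) ≈ 2.2925, so M₂ = 2.2925 × 390 = 894.075 million.
ΔM = M₂ − M₁ = 894.075 − 1412.814 = -518.739 million.

-519 million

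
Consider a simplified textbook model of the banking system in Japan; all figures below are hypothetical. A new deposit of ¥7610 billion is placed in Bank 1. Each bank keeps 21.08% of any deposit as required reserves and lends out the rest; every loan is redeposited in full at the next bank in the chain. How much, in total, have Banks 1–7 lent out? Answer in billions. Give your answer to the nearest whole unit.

Bank i lends (1 − rr)^i of the original deposit: Bank 1 lends 7610·0.7892 = 6005.8120, Bank 2 lends 7610·0.7892² ≈ 4739.7868, and so on.
Summing a geometric series: total = 7610·[0.7892·(1 − 0.7892^7) / (1 − 0.7892)] ≈ 23057.9326 billion.

¥23058 billion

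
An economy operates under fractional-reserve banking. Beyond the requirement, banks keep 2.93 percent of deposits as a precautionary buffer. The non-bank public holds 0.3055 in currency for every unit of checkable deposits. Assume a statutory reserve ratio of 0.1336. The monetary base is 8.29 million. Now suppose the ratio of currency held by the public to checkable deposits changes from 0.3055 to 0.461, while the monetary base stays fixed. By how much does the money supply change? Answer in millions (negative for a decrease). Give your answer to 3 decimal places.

-3.693 million

Initially m₁ = (1 + 0.3055) / (0.1336 + 0.0293 + 0.3055) ≈ 2.78715, so M₁ = 2.78715 × 8.29 ≈ 23.1055 million.
After the change m₂ = (1 + 0.461) / (0.1336 + 0.0293 + 0.461) ≈ 2.34172, so M₂ = 2.34172 × 8.29 ≈ 19.4129 million.
ΔM = M₂ − M₁ = 19.4129 − 23.1055 = -3.6926 million.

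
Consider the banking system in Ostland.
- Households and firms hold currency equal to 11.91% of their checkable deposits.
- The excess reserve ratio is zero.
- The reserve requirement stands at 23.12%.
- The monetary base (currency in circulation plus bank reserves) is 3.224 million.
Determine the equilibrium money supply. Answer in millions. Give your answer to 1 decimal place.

The money multiplier is m = (1 + c) / (rr + c) = (1 + 0.1191) / (0.2312 + 0.1191) ≈ 3.1947.
So M = m × MB = 3.1947 × 3.224 ≈ 10.2997 million.

10.3 million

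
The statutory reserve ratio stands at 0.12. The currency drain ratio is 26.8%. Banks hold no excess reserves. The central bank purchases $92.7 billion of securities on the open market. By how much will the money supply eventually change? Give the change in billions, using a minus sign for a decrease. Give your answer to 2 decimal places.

$302.95 billion

The money multiplier is m = (1 + c) / (rr + c) = (1 + 0.268) / (0.12 + 0.268) ≈ 3.26804.
The purchase adds 92.7 billion of base, so ΔM = m × ΔMB = 3.26804 × (+92.7) ≈ 302.9473 billion.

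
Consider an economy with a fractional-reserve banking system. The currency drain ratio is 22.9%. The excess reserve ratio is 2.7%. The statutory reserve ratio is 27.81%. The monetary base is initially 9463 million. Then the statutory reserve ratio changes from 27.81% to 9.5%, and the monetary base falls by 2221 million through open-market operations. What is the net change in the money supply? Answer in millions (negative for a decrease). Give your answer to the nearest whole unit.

3582 million

Before: m₁ = (1 + 0.229) / (0.2781 + 0.027 + 0.229) ≈ 2.30107, MB₁ = 9463, so M₁ = 2.30107 × 9463 ≈ 21775.0254 million.
After: m₂ = (1 + 0.229) / (0.095 + 0.027 + 0.229) ≈ 3.50142, MB₂ = 9463 − 2221 = 7242, so M₂ = 3.50142 × 7242 ≈ 25357.2836 million.
ΔM = M₂ − M₁ = 25357.2836 − 21775.0254 = 3582.2582 million.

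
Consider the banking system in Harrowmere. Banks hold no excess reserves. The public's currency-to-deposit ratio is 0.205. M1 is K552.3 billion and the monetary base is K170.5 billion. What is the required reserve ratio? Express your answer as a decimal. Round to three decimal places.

Using m = M/MB = 552.3/170.5 ≈ 3.239296. Since m = (1 + c)/(c + rr + e), the denominator satisfies c + rr + e = (1 + c)/m = (1 + 0.205) / 3.239296 ≈ 0.371994.
With c = 0.205 and e = 0, the required reserve ratio is 0.371994 − 0.205 − 0 = 0.166994.

0.167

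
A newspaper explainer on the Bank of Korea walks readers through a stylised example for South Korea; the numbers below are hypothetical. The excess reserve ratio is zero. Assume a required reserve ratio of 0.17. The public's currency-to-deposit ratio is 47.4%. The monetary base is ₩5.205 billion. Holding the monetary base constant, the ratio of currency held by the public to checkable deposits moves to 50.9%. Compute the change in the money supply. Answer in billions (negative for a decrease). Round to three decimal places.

Initially m₁ = (1 + 0.474) / (0.17 + 0.474) ≈ 2.28882, so M₁ = 2.28882 × 5.205 ≈ 11.9133 billion.
After the change m₂ = (1 + 0.509) / (0.17 + 0.509) ≈ 2.22239, so M₂ = 2.22239 × 5.205 ≈ 11.5675 billion.
ΔM = M₂ − M₁ = 11.5675 − 11.9133 = -0.3458 billion.

-0.346 billion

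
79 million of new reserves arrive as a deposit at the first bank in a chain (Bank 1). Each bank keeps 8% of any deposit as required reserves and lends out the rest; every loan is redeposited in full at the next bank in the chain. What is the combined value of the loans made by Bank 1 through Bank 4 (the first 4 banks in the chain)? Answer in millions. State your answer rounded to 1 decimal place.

Bank i lends (1 − rr)^i of the original deposit: Bank 1 lends 79·0.9200 = 72.6800, Bank 2 lends 79·0.9200² = 66.8656, and so on.
Summing a geometric series: total = 79·[0.9200·(1 − 0.9200^4) / (1 − 0.9200)] ≈ 257.6570 million.

257.7 million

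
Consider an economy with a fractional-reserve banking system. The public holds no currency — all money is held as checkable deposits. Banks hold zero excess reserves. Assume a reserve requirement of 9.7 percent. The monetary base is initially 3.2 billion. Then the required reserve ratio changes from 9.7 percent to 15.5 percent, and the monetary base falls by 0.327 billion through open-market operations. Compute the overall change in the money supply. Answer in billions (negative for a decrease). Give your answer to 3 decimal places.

-14.454 billion

Before: m₁ = 1 / (0.097) ≈ 10.30928, MB₁ = 3.2, so M₁ = 10.30928 × 3.2 ≈ 32.9897 billion.
After: m₂ = 1 / (0.155) ≈ 6.45161, MB₂ = 3.2 − 0.327 = 2.873, so M₂ = 6.45161 × 2.873 ≈ 18.5355 billion.
ΔM = M₂ − M₁ = 18.5355 − 32.9897 = -14.4542 billion.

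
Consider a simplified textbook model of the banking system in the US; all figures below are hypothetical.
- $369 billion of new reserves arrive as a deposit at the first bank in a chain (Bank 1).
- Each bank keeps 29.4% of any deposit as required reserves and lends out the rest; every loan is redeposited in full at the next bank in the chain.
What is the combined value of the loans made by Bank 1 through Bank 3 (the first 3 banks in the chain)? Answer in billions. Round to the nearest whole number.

$574 billion

Bank i lends (1 − rr)^i of the original deposit: Bank 1 lends 369·0.7060 = 260.5140, Bank 2 lends 369·0.7060² ≈ 183.9229, and so on.
Summing a geometric series: total = 369·[0.7060·(1 − 0.7060^3) / (1 − 0.7060)] ≈ 574.2864 billion.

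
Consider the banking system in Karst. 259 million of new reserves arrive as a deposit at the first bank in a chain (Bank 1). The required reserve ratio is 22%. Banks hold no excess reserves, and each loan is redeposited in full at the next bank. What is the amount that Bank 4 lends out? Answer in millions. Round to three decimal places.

Each bank lends a fraction (1 − rr) = 0.7800 of the deposit it receives, so Bank 4 receives 259·0.7800^3 and lends 259·0.7800^4 ≈ 95.8690 million.

95.869 million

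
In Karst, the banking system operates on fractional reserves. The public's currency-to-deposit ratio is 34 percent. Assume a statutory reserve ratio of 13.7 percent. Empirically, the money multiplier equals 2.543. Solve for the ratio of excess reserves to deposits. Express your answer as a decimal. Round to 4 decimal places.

0.0499

Using m = 2.543. Since m = (1 + c)/(c + rr + e), the denominator satisfies c + rr + e = (1 + c)/m = (1 + 0.34) / 2.543 ≈ 0.526937.
With c = 0.34 and rr = 0.137, the ratio of excess reserves to deposits is 0.526937 − 0.34 − 0.137 = 0.049937.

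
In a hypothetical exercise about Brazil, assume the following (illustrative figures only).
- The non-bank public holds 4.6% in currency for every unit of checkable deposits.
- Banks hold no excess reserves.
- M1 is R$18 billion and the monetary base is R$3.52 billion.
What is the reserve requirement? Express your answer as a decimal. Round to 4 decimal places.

Using m = M/MB = 18/3.52 ≈ 5.113636. Since m = (1 + c)/(c + rr + e), the denominator satisfies c + rr + e = (1 + c)/m = (1 + 0.046) / 5.113636 ≈ 0.204551.
With c = 0.046 and e = 0, the reserve requirement is 0.204551 − 0.046 − 0 = 0.158551.

0.1586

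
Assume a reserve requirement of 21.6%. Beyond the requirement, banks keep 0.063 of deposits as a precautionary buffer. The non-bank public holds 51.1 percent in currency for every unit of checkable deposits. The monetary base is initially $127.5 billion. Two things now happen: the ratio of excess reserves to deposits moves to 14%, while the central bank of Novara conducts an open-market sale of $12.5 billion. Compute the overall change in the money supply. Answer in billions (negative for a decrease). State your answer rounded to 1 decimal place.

-43.4 billion

Before: m₁ = (1 + 0.511) / (0.216 + 0.063 + 0.511) ≈ 1.91266, MB₁ = 127.5, so M₁ = 1.91266 × 127.5 ≈ 243.8641 billion.
After: m₂ = (1 + 0.511) / (0.216 + 0.14 + 0.511) ≈ 1.74279, MB₂ = 127.5 − 12.5 = 115, so M₂ = 1.74279 × 115 ≈ 200.4209 billion.
ΔM = M₂ − M₁ = 200.4209 − 243.8641 = -43.4432 billion.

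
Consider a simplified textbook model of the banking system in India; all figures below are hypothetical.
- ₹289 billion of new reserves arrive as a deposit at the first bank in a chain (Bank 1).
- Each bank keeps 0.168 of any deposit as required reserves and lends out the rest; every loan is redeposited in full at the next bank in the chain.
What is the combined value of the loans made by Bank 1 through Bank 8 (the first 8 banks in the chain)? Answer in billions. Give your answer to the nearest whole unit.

Bank i lends (1 − rr)^i of the original deposit: Bank 1 lends 289·0.8320 = 240.4480, Bank 2 lends 289·0.8320² ≈ 200.0527, and so on.
Summing a geometric series: total = 289·[0.8320·(1 − 0.8320^8) / (1 − 0.8320)] ≈ 1102.6147 billion.

₹1103 billion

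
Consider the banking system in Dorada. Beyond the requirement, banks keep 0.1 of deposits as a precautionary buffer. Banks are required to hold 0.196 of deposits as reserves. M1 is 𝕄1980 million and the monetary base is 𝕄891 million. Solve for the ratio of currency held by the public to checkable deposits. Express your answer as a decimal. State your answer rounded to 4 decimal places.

Using m = M/MB = 1980/891 ≈ 2.222222. From m = (1 + c)/(c + rr + e), rearranging gives 1 + c = m·(c + rr + e), so c·(1 − m) = m·(rr + e) − 1.
Hence c = [m·(rr + e) − 1]/(1 − m) = [2.222222 × (0.196 + 0.1) − 1] / (1 − 2.222222) ≈ 0.280000.

0.2800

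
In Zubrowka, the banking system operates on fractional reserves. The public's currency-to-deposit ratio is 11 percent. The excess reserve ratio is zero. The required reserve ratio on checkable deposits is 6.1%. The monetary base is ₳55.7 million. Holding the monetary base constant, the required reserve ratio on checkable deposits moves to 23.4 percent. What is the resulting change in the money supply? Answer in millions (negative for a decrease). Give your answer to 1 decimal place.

-181.8 million

Initially m₁ = (1 + 0.11) / (0.061 + 0.11) ≈ 6.4912, so M₁ = 6.4912 × 55.7 ≈ 361.5598 million.
After the change m₂ = (1 + 0.11) / (0.234 + 0.11) ≈ 3.2267, so M₂ = 3.2267 × 55.7 ≈ 179.7272 million.
ΔM = M₂ − M₁ = 179.7272 − 361.5598 = -181.8326 million.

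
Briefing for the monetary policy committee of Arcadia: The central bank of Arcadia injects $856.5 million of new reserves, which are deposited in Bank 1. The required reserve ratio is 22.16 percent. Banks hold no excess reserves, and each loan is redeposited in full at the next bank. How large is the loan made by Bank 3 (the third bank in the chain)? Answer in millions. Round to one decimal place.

$404.0 million

Each bank lends a fraction (1 − rr) = 0.7784 of the deposit it receives, so Bank 3 receives 856.5·0.7784^2 and lends 856.5·0.7784^3 ≈ 403.9577 million.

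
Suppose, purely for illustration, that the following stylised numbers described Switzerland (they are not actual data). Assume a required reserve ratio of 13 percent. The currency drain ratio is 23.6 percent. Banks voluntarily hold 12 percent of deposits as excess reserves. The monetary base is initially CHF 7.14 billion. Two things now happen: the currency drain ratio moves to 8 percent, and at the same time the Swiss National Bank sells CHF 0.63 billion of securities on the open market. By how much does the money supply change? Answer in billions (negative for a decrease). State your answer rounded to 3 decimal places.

Before: m₁ = (1 + 0.236) / (0.13 + 0.12 + 0.236) ≈ 2.54321, MB₁ = 7.14, so M₁ = 2.54321 × 7.14 ≈ 18.1585 billion.
After: m₂ = (1 + 0.08) / (0.13 + 0.12 + 0.08) ≈ 3.27273, MB₂ = 7.14 − 0.63 = 6.51, so M₂ = 3.27273 × 6.51 ≈ 21.3055 billion.
ΔM = M₂ − M₁ = 21.3055 − 18.1585 = 3.147 billion.

CHF 3.147 billion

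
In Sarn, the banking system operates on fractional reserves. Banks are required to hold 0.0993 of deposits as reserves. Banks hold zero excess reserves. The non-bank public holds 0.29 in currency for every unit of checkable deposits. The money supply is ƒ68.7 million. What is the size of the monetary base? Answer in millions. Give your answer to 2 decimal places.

The money multiplier is m = (1 + c) / (rr + c) = (1 + 0.29) / (0.0993 + 0.29) ≈ 3.31364.
MB = M / m = 68.7 / 3.31364 ≈ 20.7325 million.

ƒ20.73 million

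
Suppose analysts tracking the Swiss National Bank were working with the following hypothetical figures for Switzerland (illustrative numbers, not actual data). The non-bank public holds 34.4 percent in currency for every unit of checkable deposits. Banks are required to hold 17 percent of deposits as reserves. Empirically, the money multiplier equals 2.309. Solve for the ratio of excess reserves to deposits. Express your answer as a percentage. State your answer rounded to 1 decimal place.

6.8%

Using m = 2.309. Since m = (1 + c)/(c + rr + e), the denominator satisfies c + rr + e = (1 + c)/m = (1 + 0.344) / 2.309 ≈ 0.582070.
With c = 0.344 and rr = 0.17, the ratio of excess reserves to deposits is 0.582070 − 0.344 − 0.17 = 0.06807.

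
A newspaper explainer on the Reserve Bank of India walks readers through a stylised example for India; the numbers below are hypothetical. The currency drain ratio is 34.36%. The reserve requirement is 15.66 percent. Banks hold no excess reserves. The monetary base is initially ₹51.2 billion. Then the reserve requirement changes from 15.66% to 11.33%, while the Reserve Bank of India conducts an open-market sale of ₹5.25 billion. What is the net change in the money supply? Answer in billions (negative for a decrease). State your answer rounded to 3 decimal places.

Before: m₁ = (1 + 0.3436) / (0.1566 + 0.3436) ≈ 2.686126, MB₁ = 51.2, so M₁ = 2.686126 × 51.2 ≈ 137.5297 billion.
After: m₂ = (1 + 0.3436) / (0.1133 + 0.3436) ≈ 2.940687, MB₂ = 51.2 − 5.25 = 45.95, so M₂ = 2.940687 × 45.95 ≈ 135.1246 billion.
ΔM = M₂ − M₁ = 135.1246 − 137.5297 = -2.4051 billion.

-2.405 billion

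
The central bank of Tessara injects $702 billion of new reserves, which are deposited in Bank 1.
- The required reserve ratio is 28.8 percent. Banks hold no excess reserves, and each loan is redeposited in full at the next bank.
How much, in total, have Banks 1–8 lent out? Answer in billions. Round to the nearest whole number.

$1621 billion

Bank i lends (1 − rr)^i of the original deposit: Bank 1 lends 702·0.7120 = 499.8240, Bank 2 lends 702·0.7120² ≈ 355.8747, and so on.
Summing a geometric series: total = 702·[0.7120·(1 − 0.7120^8) / (1 − 0.7120)] ≈ 1620.8789 billion.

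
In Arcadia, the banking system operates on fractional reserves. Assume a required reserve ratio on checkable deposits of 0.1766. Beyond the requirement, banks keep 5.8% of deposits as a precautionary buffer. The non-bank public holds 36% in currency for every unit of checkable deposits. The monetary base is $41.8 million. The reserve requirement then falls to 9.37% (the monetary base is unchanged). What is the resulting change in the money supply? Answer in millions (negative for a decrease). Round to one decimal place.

$15.5 million

Initially m₁ = (1 + 0.36) / (0.1766 + 0.058 + 0.36) ≈ 2.2873, so M₁ = 2.2873 × 41.8 ≈ 95.6091 million.
After the change m₂ = (1 + 0.36) / (0.0937 + 0.058 + 0.36) ≈ 2.6578, so M₂ = 2.6578 × 41.8 ≈ 111.096 million.
ΔM = M₂ − M₁ = 111.096 − 95.6091 = 15.4869 million.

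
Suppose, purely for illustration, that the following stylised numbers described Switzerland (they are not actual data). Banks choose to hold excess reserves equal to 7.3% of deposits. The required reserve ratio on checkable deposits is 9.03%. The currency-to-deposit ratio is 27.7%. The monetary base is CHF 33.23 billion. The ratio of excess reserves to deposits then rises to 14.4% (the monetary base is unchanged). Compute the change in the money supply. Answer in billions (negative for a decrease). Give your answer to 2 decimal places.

Initially m₁ = (1 + 0.277) / (0.0903 + 0.073 + 0.277) ≈ 2.90030, so M₁ = 2.90030 × 33.23 ≈ 96.377 billion.
After the change m₂ = (1 + 0.277) / (0.0903 + 0.144 + 0.277) ≈ 2.49756, so M₂ = 2.49756 × 33.23 ≈ 82.9939 billion.
ΔM = M₂ − M₁ = 82.9939 − 96.377 = -13.3831 billion.

-13.38 billion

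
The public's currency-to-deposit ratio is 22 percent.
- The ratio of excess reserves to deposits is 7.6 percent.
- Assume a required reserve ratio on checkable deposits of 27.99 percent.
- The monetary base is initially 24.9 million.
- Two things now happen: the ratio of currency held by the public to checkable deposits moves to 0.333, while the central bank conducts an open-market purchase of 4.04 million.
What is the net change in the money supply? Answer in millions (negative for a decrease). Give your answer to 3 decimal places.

Before: m₁ = (1 + 0.22) / (0.2799 + 0.076 + 0.22) ≈ 2.118423, MB₁ = 24.9, so M₁ = 2.118423 × 24.9 ≈ 52.7487 million.
After: m₂ = (1 + 0.333) / (0.2799 + 0.076 + 0.333) ≈ 1.934969, MB₂ = 24.9 + 4.04 = 28.94, so M₂ = 1.934969 × 28.94 ≈ 55.998 million.
ΔM = M₂ − M₁ = 55.998 − 52.7487 = 3.2493 million.

3.249 million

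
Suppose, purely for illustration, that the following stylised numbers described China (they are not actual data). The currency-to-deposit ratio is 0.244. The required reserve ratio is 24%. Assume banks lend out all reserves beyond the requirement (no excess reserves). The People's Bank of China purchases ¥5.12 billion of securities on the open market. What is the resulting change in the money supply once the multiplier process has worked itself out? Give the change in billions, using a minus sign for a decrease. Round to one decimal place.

The money multiplier is m = (1 + c) / (rr + c) = (1 + 0.244) / (0.24 + 0.244) ≈ 2.5702.
The purchase adds 5.12 billion of base, so ΔM = m × ΔMB = 2.5702 × (+5.12) ≈ 13.1594 billion.

¥13.2 billion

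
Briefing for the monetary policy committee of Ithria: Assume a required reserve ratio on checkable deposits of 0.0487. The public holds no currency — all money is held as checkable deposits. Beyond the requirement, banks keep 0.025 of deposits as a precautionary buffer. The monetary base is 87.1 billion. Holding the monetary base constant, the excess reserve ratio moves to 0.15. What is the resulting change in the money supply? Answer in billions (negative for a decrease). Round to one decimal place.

-743.5 billion

Initially m₁ = 1 / (0.0487 + 0.025) ≈ 13.5685, so M₁ = 13.5685 × 87.1 ≈ 1181.8163 billion.
After the change m₂ = 1 / (0.0487 + 0.15) ≈ 5.0327, so M₂ = 5.0327 × 87.1 ≈ 438.3482 billion.
ΔM = M₂ − M₁ = 438.3482 − 1181.8163 = -743.4681 billion.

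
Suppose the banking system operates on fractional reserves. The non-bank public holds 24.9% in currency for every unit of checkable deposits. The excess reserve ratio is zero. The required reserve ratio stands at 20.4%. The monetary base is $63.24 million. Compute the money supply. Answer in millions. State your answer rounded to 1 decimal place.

$174.4 million

The money multiplier is m = (1 + c) / (rr + c) = (1 + 0.249) / (0.204 + 0.249) ≈ 2.7572.
So M = m × MB = 2.7572 × 63.24 ≈ 174.3653 million.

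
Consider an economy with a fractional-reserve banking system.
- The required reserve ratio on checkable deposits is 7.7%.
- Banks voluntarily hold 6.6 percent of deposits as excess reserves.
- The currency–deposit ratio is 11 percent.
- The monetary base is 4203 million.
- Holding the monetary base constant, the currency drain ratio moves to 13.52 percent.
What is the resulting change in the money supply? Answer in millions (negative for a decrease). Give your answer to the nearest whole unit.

Initially m₁ = (1 + 0.11) / (0.077 + 0.066 + 0.11) ≈ 4.38735, so M₁ = 4.38735 × 4203 ≈ 18440.032 million.
After the change m₂ = (1 + 0.1352) / (0.077 + 0.066 + 0.1352) ≈ 4.08052, so M₂ = 4.08052 × 4203 ≈ 17150.4256 million.
ΔM = M₂ − M₁ = 17150.4256 − 18440.032 = -1289.6064 million.

-1290 million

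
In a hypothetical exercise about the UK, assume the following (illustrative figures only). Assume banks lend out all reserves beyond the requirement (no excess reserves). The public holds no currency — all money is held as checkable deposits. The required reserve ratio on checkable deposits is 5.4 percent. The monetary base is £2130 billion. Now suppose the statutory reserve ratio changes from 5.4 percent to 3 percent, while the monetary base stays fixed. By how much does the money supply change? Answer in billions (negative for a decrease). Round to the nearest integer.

Initially m₁ = 1 / (0.054) ≈ 18.51852, so M₁ = 18.51852 × 2130 = 39444.4476 billion.
After the change m₂ = 1 / (0.03) ≈ 33.33333, so M₂ = 33.33333 × 2130 = 70999.9929 billion.
ΔM = M₂ − M₁ = 70999.9929 − 39444.4476 = 31555.5453 billion.

£31556 billion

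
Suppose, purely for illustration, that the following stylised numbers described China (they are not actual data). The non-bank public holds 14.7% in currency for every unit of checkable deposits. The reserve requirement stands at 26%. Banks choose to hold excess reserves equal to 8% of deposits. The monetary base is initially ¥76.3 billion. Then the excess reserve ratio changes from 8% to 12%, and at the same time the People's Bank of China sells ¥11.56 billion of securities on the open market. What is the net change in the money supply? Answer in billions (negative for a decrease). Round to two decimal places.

Before: m₁ = (1 + 0.147) / (0.26 + 0.08 + 0.147) ≈ 2.35524, MB₁ = 76.3, so M₁ = 2.35524 × 76.3 ≈ 179.7048 billion.
After: m₂ = (1 + 0.147) / (0.26 + 0.12 + 0.147) ≈ 2.17647, MB₂ = 76.3 − 11.56 = 64.74, so M₂ = 2.17647 × 64.74 ≈ 140.9047 billion.
ΔM = M₂ − M₁ = 140.9047 − 179.7048 = -38.8001 billion.

-38.80 billion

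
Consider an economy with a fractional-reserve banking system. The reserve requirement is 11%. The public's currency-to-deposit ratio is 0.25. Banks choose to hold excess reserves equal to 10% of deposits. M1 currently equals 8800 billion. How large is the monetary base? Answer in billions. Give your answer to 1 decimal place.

3238.4 billion

The money multiplier is m = (1 + c) / (rr + e + c) = (1 + 0.25) / (0.11 + 0.1 + 0.25) ≈ 2.717391.
MB = M / m = 8800 / 2.717391 ≈ 3238.4004 billion.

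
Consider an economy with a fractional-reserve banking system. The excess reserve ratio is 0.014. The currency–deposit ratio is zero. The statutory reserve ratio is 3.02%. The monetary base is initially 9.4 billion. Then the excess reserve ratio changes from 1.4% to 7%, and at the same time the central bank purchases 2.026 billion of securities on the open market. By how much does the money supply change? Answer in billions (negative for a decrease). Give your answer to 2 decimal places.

-98.64 billion

Before: m₁ = 1 / (0.0302 + 0.014) ≈ 22.62443, MB₁ = 9.4, so M₁ = 22.62443 × 9.4 ≈ 212.6696 billion.
After: m₂ = 1 / (0.0302 + 0.07) ≈ 9.98004, MB₂ = 9.4 + 2.026 = 11.426, so M₂ = 9.98004 × 11.426 ≈ 114.0319 billion.
ΔM = M₂ − M₁ = 114.0319 − 212.6696 = -98.6377 billion.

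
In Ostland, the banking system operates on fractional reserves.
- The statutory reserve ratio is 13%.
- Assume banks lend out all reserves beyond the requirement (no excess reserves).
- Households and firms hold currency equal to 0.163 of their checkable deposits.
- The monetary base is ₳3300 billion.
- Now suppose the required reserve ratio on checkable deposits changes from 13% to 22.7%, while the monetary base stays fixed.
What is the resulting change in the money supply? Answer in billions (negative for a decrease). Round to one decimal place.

Initially m₁ = (1 + 0.163) / (0.13 + 0.163) ≈ 3.969283, so M₁ = 3.969283 × 3300 = 13098.6339 billion.
After the change m₂ = (1 + 0.163) / (0.227 + 0.163) ≈ 2.982051, so M₂ = 2.982051 × 3300 = 9840.7683 billion.
ΔM = M₂ − M₁ = 9840.7683 − 13098.6339 = -3257.8656 billion.

-3257.9 billion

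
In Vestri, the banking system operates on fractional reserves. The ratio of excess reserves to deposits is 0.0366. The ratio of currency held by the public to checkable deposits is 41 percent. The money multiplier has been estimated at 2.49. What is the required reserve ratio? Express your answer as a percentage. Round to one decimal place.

Using m = 2.49. Since m = (1 + c)/(c + rr + e), the denominator satisfies c + rr + e = (1 + c)/m = (1 + 0.41) / 2.49 ≈ 0.566265.
With c = 0.41 and e = 0.0366, the required reserve ratio is 0.566265 − 0.41 − 0.0366 = 0.119665.

12.0%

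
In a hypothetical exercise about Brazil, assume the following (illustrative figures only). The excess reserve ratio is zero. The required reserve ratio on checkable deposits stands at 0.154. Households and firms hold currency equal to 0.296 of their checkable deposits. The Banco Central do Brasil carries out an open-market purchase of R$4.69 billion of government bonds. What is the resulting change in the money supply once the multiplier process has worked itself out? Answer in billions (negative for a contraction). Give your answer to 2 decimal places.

R$13.51 billion

The money multiplier is m = (1 + c) / (rr + c) = (1 + 0.296) / (0.154 + 0.296) = 2.88.
The purchase adds 4.69 billion of base, so ΔM = m × ΔMB = 2.88 × (+4.69) = 13.5072 billion.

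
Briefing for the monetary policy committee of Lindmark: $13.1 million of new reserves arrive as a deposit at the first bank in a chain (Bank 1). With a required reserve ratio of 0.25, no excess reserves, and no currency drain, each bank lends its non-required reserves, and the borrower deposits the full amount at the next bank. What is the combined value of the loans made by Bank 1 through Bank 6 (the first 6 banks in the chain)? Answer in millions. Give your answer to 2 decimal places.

$32.31 million

Bank i lends (1 − rr)^i of the original deposit: Bank 1 lends 13.1·0.7500 = 9.8250, Bank 2 lends 13.1·0.7500² ≈ 7.3687, and so on.
Summing a geometric series: total = 13.1·[0.7500·(1 − 0.7500^6) / (1 − 0.7500)] ≈ 32.3054 million.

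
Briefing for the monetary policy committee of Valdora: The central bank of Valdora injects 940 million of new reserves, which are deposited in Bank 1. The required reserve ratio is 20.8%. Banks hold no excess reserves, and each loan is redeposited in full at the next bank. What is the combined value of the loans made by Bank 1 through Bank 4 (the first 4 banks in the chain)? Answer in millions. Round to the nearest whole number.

Bank i lends (1 − rr)^i of the original deposit: Bank 1 lends 940·0.7920 = 744.4800, Bank 2 lends 940·0.7920² ≈ 589.6282, and so on.
Summing a geometric series: total = 940·[0.7920·(1 − 0.7920^4) / (1 − 0.7920)] ≈ 2170.9462 million.

2171 million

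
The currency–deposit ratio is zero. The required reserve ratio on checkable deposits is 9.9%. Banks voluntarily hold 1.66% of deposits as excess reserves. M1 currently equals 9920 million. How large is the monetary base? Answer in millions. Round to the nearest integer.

The money multiplier is m = 1 / (rr + e) = 1 / (0.099 + 0.0166) ≈ 8.65052.
MB = M / m = 9920 / 8.65052 ≈ 1146.7519 million.

1147 million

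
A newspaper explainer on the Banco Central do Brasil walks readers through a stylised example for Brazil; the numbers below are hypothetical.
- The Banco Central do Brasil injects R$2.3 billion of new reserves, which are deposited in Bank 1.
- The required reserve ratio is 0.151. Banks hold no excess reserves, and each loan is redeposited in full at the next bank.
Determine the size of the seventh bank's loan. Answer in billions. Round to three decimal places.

R$0.731 billion

Each bank lends a fraction (1 − rr) = 0.8490 of the deposit it receives, so Bank 7 receives 2.3·0.8490^6 and lends 2.3·0.8490^7 ≈ 0.7313 billion.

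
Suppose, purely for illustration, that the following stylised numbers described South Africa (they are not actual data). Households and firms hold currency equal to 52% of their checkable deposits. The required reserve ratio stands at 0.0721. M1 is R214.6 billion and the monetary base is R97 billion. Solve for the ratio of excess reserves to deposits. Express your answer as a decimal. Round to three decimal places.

0.095

Using m = M/MB = 214.6/97 ≈ 2.212371. Since m = (1 + c)/(c + rr + e), the denominator satisfies c + rr + e = (1 + c)/m = (1 + 0.52) / 2.212371 ≈ 0.687046.
With c = 0.52 and rr = 0.0721, the ratio of excess reserves to deposits is 0.687046 − 0.52 − 0.0721 = 0.094946.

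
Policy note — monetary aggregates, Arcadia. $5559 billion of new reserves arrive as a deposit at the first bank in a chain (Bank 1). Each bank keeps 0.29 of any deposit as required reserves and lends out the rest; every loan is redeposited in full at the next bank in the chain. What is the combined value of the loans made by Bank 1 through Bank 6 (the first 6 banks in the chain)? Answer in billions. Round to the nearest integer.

$11867 billion

Bank i lends (1 − rr)^i of the original deposit: Bank 1 lends 5559·0.7100 = 3946.8900, Bank 2 lends 5559·0.7100² = 2802.2919, and so on.
Summing a geometric series: total = 5559·[0.7100·(1 − 0.7100^6) / (1 − 0.7100)] ≈ 11866.5251 billion.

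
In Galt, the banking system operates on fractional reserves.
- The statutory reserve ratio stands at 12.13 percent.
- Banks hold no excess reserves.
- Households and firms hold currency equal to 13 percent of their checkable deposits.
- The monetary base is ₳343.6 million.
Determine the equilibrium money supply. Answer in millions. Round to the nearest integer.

The money multiplier is m = (1 + c) / (rr + c) = (1 + 0.13) / (0.1213 + 0.13) ≈ 4.4966.
So M = m × MB = 4.4966 × 343.6 ≈ 1545.0318 million.

₳1545 million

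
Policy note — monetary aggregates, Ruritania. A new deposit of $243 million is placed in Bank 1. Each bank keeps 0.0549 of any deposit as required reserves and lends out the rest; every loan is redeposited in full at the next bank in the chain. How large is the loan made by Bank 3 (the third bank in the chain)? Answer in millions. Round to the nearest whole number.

$205 million

Each bank lends a fraction (1 − rr) = 0.9451 of the deposit it receives, so Bank 3 receives 243·0.9451^2 and lends 243·0.9451^3 ≈ 205.1349 million.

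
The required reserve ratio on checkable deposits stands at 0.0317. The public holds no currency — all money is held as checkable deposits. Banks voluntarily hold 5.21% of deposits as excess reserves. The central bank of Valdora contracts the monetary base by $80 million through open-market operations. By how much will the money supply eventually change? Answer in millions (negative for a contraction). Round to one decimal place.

The money multiplier is m = 1 / (rr + e) = 1 / (0.0317 + 0.0521) ≈ 11.9332.
The sale removes 80 million of base, so ΔM = m × ΔMB = 11.9332 × (−80) = -954.656 million.

-954.7 million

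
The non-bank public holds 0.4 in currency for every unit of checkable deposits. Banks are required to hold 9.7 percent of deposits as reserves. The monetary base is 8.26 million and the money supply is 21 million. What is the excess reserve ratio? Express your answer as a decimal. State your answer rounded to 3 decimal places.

Using m = M/MB = 21/8.26 ≈ 2.542373. Since m = (1 + c)/(c + rr + e), the denominator satisfies c + rr + e = (1 + c)/m = (1 + 0.4) / 2.542373 ≈ 0.550667.
With c = 0.4 and rr = 0.097, the excess reserve ratio is 0.550667 − 0.4 − 0.097 = 0.053667.

0.054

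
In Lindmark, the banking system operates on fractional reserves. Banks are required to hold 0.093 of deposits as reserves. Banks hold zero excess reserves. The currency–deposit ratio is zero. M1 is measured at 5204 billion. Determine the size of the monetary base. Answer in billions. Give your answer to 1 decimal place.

With no currency drain and no excess reserves, the money multiplier is m = 1/rr = 1/0.093 ≈ 10.752688.
The monetary base is MB = M / m = 5204 / 10.752688 ≈ 483.972 billion.

484.0 billion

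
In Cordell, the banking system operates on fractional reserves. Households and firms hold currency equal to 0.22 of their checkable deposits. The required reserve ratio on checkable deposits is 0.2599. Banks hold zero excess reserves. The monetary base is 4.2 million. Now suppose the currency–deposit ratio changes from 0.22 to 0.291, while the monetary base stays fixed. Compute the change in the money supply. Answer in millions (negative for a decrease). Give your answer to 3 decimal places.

-0.835 million

Initially m₁ = (1 + 0.22) / (0.2599 + 0.22) ≈ 2.54220, so M₁ = 2.54220 × 4.2 ≈ 10.6772 million.
After the change m₂ = (1 + 0.291) / (0.2599 + 0.291) ≈ 2.34344, so M₂ = 2.34344 × 4.2 ≈ 9.8424 million.
ΔM = M₂ − M₁ = 9.8424 − 10.6772 = -0.8348 million.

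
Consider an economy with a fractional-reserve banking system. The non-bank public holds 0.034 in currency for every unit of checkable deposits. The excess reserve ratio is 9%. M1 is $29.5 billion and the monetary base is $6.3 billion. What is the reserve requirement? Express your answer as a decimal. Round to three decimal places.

Using m = M/MB = 29.5/6.3 ≈ 4.682540. Since m = (1 + c)/(c + rr + e), the denominator satisfies c + rr + e = (1 + c)/m = (1 + 0.034) / 4.682540 ≈ 0.220820.
With c = 0.034 and e = 0.09, the reserve requirement is 0.220820 − 0.034 − 0.09 = 0.09682.

0.097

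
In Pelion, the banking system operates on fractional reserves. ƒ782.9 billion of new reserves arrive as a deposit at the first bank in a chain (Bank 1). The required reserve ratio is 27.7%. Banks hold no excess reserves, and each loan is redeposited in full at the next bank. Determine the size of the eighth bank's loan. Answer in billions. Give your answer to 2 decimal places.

ƒ58.45 billion

Each bank lends a fraction (1 − rr) = 0.7230 of the deposit it receives, so Bank 8 receives 782.9·0.7230^7 and lends 782.9·0.7230^8 ≈ 58.4538 billion.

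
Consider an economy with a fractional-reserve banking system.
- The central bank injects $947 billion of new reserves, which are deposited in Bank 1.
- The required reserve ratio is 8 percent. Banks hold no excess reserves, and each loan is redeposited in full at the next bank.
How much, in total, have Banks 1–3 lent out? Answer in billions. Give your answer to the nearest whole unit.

$2410 billion

Bank i lends (1 − rr)^i of the original deposit: Bank 1 lends 947·0.9200 = 871.2400, Bank 2 lends 947·0.9200² = 801.5408, and so on.
Summing a geometric series: total = 947·[0.9200·(1 − 0.9200^3) / (1 − 0.9200)] ≈ 2410.1983 billion.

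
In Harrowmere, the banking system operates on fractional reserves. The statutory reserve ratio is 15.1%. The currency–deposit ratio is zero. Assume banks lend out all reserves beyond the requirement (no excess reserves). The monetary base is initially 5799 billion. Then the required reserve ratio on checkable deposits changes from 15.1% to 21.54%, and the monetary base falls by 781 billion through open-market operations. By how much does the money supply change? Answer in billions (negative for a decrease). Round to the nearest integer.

Before: m₁ = 1 / (0.151) ≈ 6.62252, MB₁ = 5799, so M₁ = 6.62252 × 5799 ≈ 38403.9935 billion.
After: m₂ = 1 / (0.2154) ≈ 4.64253, MB₂ = 5799 − 781 = 5018, so M₂ = 4.64253 × 5018 ≈ 23296.2155 billion.
ΔM = M₂ − M₁ = 23296.2155 − 38403.9935 = -15107.778 billion.

-15108 billion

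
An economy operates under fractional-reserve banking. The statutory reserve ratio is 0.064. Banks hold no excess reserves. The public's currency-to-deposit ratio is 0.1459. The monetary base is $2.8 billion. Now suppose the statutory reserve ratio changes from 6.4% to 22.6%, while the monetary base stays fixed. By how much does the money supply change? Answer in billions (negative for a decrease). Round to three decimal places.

-6.659 billion

Initially m₁ = (1 + 0.1459) / (0.064 + 0.1459) ≈ 5.45927, so M₁ = 5.45927 × 2.8 ≈ 15.286 billion.
After the change m₂ = (1 + 0.1459) / (0.226 + 0.1459) ≈ 3.08120, so M₂ = 3.08120 × 2.8 ≈ 8.6274 billion.
ΔM = M₂ − M₁ = 8.6274 − 15.286 = -6.6586 billion.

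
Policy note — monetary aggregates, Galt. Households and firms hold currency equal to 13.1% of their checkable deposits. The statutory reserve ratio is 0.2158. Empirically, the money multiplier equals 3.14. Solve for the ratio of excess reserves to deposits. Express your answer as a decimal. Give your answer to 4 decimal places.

Using m = 3.14. Since m = (1 + c)/(c + rr + e), the denominator satisfies c + rr + e = (1 + c)/m = (1 + 0.131) / 3.14 ≈ 0.360191.
With c = 0.131 and rr = 0.2158, the ratio of excess reserves to deposits is 0.360191 − 0.131 − 0.2158 = 0.013391.

0.0134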